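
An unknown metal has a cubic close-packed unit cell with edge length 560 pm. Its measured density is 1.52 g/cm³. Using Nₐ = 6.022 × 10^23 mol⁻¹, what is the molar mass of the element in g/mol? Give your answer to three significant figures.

An FCC cell has Z = 4 atoms; a = 5.600 × 10^-8 cm.
M = ρ·N_A·a³/Z = 1.52 × 6.022 × 10²³ × 1.756 × 10^-22 / 4 = 40.2 g/mol.

40.2 g/mol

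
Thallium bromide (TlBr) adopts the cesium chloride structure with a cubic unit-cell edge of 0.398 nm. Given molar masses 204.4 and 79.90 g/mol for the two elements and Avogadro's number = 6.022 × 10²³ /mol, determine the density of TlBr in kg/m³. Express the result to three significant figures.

The cesium chloride structure contains Z = 1 formula unit per cell; M(TlBr) = 204.4 + 79.90 = 284.3 g/mol.
a³ = (3.980 × 10^-8 cm)³ = 6.304 × 10^-23 cm³.
ρ = 1 × 284.3 / (6.022 × 10²³ × 6.304 × 10^-23) = 7.488 g/cm³ = 7490 kg/m³.

7490 kg/m³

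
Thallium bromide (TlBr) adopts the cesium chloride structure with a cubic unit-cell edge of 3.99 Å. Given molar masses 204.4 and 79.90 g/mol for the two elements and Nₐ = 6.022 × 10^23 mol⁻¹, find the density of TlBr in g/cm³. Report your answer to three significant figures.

The cesium chloride structure contains Z = 1 formula unit per cell; M(TlBr) = 204.4 + 79.90 = 284.3 g/mol.
a³ = (3.990 × 10^-8 cm)³ = 6.352 × 10^-23 cm³.
ρ = 1 × 284.3 / (6.022 × 10²³ × 6.352 × 10^-23) = 7.432 g/cm³.

7.43 g/cm³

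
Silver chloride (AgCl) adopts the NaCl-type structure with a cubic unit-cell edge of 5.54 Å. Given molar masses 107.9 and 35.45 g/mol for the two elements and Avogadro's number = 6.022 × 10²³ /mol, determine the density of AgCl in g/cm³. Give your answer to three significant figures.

The NaCl-type structure contains Z = 4 formula units per cell; M(AgCl) = 107.9 + 35.45 = 143.35 g/mol.
a³ = (5.540 × 10^-8 cm)³ = 1.700 × 10^-22 cm³.
ρ = 4 × 143.35 / (6.022 × 10²³ × 1.700 × 10^-22) = 5.600 g/cm³.

5.60 g/cm³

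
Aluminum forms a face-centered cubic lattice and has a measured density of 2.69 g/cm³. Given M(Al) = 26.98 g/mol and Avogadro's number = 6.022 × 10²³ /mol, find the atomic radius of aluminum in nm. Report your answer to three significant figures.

0.143 nm

For an FCC cell (Z = 4), a³ = Z·M/(N_A·ρ) = 4 × 26.98 / (6.022 × 10²³ × 2.690) = 6.662 × 10^-23 cm³, so a = 4.054 × 10^-8 cm = 0.4054 nm.
Atoms touch along the face diagonal, so √2·a = 4r, so r = 0.3536 × a = 0.143 nm.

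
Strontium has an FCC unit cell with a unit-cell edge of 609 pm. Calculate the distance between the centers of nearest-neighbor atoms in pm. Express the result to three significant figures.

In an FCC structure, atoms touch along the face diagonal, so √2·a = 4r; the nearest-neighbor distance equals 2r = 0.7071·a.
d = 0.7071 × 609 = 431 pm.

431 pm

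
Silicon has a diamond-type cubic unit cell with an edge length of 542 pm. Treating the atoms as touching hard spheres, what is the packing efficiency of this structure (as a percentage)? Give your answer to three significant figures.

34.0%

In a diamond cubic lattice nearest neighbors lie along the body diagonal with √3·a = 8r, so r = 0.2165a = 117.3 pm.
Packing fraction = Z·(4/3)πr³ / a³ = 8 × (4/3)π × (117.3)³ / (542)³ = 0.3401 = 34.0%.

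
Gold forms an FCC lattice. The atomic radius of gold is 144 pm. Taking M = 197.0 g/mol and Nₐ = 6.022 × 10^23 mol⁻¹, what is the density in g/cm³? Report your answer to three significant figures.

19.4 g/cm³

In an FCC lattice, atoms touch along the face diagonal, so √2·a = 4r, giving a = 407.3 pm = 4.073 × 10^-8 cm.
With Z = 4, ρ = Z·M/(N_A·a³) = 4 × 197.0 / (6.022 × 10²³ × 6.757 × 10^-23) = 19.37 g/cm³.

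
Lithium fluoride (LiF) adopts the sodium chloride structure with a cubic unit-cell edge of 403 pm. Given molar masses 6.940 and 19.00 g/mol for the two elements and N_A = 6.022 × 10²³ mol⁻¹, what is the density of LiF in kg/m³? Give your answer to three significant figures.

2630 kg/m³

The sodium chloride structure contains Z = 4 formula units per cell; M(LiF) = 6.940 + 19.00 = 25.94 g/mol.
a³ = (4.030 × 10^-8 cm)³ = 6.545 × 10^-23 cm³.
ρ = 4 × 25.94 / (6.022 × 10²³ × 6.545 × 10^-23) = 2.633 g/cm³ = 2630 kg/m³.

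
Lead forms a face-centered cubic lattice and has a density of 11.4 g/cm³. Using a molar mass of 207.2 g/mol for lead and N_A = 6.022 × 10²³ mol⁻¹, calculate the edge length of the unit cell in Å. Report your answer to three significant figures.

4.94 Å

With Z = 4 atoms per FCC cell, a³ = Z·M/(N_A·ρ) = 4 × 207.2 / (6.022 × 10²³ × 11.40 g/cm³) = 1.207 × 10^-22 cm³.
a = (1.207 × 10^-22)^(1/3) = 4.942 × 10^-8 cm = 4.94 Å.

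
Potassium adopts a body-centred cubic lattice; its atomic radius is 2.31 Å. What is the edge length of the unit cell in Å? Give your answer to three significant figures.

5.33 Å

In a BCC lattice, atoms touch along the body diagonal, so √3·a = 4r.
a = 4r/√3 = 4 × 2.31 / 1.7321 = 5.33 Å.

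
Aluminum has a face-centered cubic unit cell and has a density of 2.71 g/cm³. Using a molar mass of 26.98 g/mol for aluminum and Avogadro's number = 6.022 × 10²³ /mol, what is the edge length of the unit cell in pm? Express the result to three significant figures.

With Z = 4 atoms per FCC cell, a³ = Z·M/(N_A·ρ) = 4 × 26.98 / (6.022 × 10²³ × 2.710 g/cm³) = 6.613 × 10^-23 cm³.
a = (6.613 × 10^-23)^(1/3) = 4.044 × 10^-8 cm = 404 pm.

404 pm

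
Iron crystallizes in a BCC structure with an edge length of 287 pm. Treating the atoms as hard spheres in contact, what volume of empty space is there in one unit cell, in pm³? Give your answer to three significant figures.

In a BCC lattice atoms touch along the body diagonal, so √3·a = 4r, so r = 0.4330a = 124.3 pm.
V_cell = a³ = 2.364 × 10^7 pm³; V_atoms = 2 × (4/3)πr³ = 1.608 × 10^7 pm³.
Empty space = 2.364 × 10^7 − 1.608 × 10^7 = 7.56 × 10^6 pm³.

7.56 × 10^6 pm³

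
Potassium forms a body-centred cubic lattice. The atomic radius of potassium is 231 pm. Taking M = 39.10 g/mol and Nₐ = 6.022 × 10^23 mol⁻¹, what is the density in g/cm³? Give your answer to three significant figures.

In a BCC lattice, atoms touch along the body diagonal, so √3·a = 4r, giving a = 533.5 pm = 5.335 × 10^-8 cm.
With Z = 2, ρ = Z·M/(N_A·a³) = 2 × 39.10 / (6.022 × 10²³ × 1.518 × 10^-22) = 0.8553 g/cm³.

0.855 g/cm³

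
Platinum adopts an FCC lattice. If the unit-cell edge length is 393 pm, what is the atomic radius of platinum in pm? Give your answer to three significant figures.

In an FCC lattice, atoms touch along the face diagonal, so √2·a = 4r.
r = √2·a/4 = 1.4142 × 393 / 4 = 139 pm.

139 pm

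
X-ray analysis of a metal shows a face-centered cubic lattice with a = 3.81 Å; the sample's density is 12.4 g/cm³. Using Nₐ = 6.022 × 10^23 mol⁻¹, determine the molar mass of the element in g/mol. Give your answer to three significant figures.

103 g/mol

An FCC cell has Z = 4 atoms; a = 3.810 × 10^-8 cm.
M = ρ·N_A·a³/Z = 12.4 × 6.022 × 10²³ × 5.531 × 10^-23 / 4 = 103 g/mol.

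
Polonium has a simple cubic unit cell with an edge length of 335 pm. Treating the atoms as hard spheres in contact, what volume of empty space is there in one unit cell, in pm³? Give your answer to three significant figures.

In a simple cubic lattice atoms touch along the cell edge, so a = 2r, so r = 0.5000a = 167.5 pm.
V_cell = a³ = 3.760 × 10^7 pm³; V_atoms = 1 × (4/3)πr³ = 1.968 × 10^7 pm³.
Empty space = 3.760 × 10^7 − 1.968 × 10^7 = 1.79 × 10^7 pm³.

1.79 × 10^7 pm³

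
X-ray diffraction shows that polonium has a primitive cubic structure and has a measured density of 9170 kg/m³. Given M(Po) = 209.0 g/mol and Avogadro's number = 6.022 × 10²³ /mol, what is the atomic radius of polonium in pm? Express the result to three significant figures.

168 pm

For a simple cubic cell (Z = 1), a³ = Z·M/(N_A·ρ) = 1 × 209.0 / (6.022 × 10²³ × 9.170) = 3.785 × 10^-23 cm³, so a = 3.357 × 10^-8 cm = 335.7 pm.
Atoms touch along the cell edge, so a = 2r, so r = 0.5000 × a = 168 pm.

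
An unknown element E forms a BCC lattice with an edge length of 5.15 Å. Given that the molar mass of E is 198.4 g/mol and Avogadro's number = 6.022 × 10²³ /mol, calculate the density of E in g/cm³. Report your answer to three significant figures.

4.82 g/cm³

A BCC unit cell contains Z = 2 atoms.
Cell volume: a³ = (5.15 Å)³ = (5.150 × 10^-8 cm)³ = 1.366 × 10^-22 cm³.
ρ = Z·M/(N_A·a³) = 2 × 198.4 / (6.022 × 10²³ × 1.366 × 10^-22) = 4.824 g/cm³.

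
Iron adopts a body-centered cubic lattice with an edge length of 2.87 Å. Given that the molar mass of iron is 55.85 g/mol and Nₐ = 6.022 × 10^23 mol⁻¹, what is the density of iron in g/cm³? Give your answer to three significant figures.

A BCC unit cell contains Z = 2 atoms.
Cell volume: a³ = (2.87 Å)³ = (2.870 × 10^-8 cm)³ = 2.364 × 10^-23 cm³.
ρ = Z·M/(N_A·a³) = 2 × 55.85 / (6.022 × 10²³ × 2.364 × 10^-23) = 7.846 g/cm³.

7.85 g/cm³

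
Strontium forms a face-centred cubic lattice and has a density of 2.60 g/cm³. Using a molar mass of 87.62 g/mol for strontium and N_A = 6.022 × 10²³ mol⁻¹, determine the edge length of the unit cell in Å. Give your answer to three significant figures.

6.07 Å

With Z = 4 atoms per FCC cell, a³ = Z·M/(N_A·ρ) = 4 × 87.62 / (6.022 × 10²³ × 2.600 g/cm³) = 2.238 × 10^-22 cm³.
a = (2.238 × 10^-22)^(1/3) = 6.072 × 10^-8 cm = 6.07 Å.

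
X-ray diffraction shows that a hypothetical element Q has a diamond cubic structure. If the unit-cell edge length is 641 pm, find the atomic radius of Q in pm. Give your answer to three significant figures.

139 pm

In a diamond cubic lattice, nearest neighbors lie along the body diagonal with √3·a = 8r.
r = √3·a/8 = 1.7321 × 641 / 8 = 139 pm.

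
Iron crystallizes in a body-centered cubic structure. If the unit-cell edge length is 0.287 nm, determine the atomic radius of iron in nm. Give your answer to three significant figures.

0.124 nm

In a BCC lattice, atoms touch along the body diagonal, so √3·a = 4r.
r = √3·a/4 = 1.7321 × 0.287 / 4 = 0.124 nm.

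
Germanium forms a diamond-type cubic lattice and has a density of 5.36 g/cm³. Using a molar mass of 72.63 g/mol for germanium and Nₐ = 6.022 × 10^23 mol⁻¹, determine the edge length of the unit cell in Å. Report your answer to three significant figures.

With Z = 8 atoms per diamond cubic cell, a³ = Z·M/(N_A·ρ) = 8 × 72.63 / (6.022 × 10²³ × 5.360 g/cm³) = 1.800 × 10^-22 cm³.
a = (1.800 × 10^-22)^(1/3) = 5.646 × 10^-8 cm = 5.65 Å.

5.65 Å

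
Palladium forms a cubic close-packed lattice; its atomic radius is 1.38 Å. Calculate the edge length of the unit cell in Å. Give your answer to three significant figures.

3.90 Å

In an FCC lattice, atoms touch along the face diagonal, so √2·a = 4r.
a = 4r/√2 = 4 × 1.38 / 1.4142 = 3.90 Å.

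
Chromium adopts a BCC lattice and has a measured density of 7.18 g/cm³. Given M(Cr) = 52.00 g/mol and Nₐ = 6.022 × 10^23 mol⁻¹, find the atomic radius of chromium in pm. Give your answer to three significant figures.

For a BCC cell (Z = 2), a³ = Z·M/(N_A·ρ) = 2 × 52.00 / (6.022 × 10²³ × 7.180) = 2.405 × 10^-23 cm³, so a = 2.887 × 10^-8 cm = 288.7 pm.
Atoms touch along the body diagonal, so √3·a = 4r, so r = 0.4330 × a = 125 pm.

125 pm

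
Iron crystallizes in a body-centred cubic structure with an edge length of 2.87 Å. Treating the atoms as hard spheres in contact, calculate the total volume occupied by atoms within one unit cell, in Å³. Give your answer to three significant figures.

16.1 Å³

In a BCC lattice atoms touch along the body diagonal, so √3·a = 4r, so r = 0.4330a = 1.243 Å.
V_atoms = Z × (4/3)πr³ = 2 × (4/3)π × (1.243)³ = 16.1 Å³.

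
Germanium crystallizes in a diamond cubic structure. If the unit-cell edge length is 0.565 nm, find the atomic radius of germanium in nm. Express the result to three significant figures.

In a diamond cubic lattice, nearest neighbors lie along the body diagonal with √3·a = 8r.
r = √3·a/8 = 1.7321 × 0.565 / 8 = 0.122 nm.

0.122 nm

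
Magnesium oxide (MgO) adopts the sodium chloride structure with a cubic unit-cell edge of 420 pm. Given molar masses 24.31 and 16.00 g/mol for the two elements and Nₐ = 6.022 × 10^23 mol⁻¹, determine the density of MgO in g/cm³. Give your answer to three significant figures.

3.61 g/cm³

The sodium chloride structure contains Z = 4 formula units per cell; M(MgO) = 24.31 + 16.00 = 40.31 g/mol.
a³ = (4.200 × 10^-8 cm)³ = 7.409 × 10^-23 cm³.
ρ = 4 × 40.31 / (6.022 × 10²³ × 7.409 × 10^-23) = 3.614 g/cm³.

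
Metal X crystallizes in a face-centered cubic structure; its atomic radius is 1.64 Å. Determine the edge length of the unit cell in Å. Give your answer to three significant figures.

In an FCC lattice, atoms touch along the face diagonal, so √2·a = 4r.
a = 4r/√2 = 4 × 1.64 / 1.4142 = 4.64 Å.

4.64 Å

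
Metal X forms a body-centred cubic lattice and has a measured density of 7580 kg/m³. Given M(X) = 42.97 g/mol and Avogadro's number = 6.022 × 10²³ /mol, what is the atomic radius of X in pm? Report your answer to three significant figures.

115 pm

For a BCC cell (Z = 2), a³ = Z·M/(N_A·ρ) = 2 × 42.97 / (6.022 × 10²³ × 7.580) = 1.883 × 10^-23 cm³, so a = 2.660 × 10^-8 cm = 266.0 pm.
Atoms touch along the body diagonal, so √3·a = 4r, so r = 0.4330 × a = 115 pm.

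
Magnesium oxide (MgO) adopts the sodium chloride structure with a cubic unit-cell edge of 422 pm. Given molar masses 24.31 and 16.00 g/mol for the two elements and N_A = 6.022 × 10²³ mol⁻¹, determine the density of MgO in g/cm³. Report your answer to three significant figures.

The sodium chloride structure contains Z = 4 formula units per cell; M(MgO) = 24.31 + 16.00 = 40.31 g/mol.
a³ = (4.220 × 10^-8 cm)³ = 7.515 × 10^-23 cm³.
ρ = 4 × 40.31 / (6.022 × 10²³ × 7.515 × 10^-23) = 3.563 g/cm³.

3.56 g/cm³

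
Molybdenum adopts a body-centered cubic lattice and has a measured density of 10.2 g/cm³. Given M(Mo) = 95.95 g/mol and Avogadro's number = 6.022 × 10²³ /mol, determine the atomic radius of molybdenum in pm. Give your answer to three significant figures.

136 pm

For a BCC cell (Z = 2), a³ = Z·M/(N_A·ρ) = 2 × 95.95 / (6.022 × 10²³ × 10.20) = 3.124 × 10^-23 cm³, so a = 3.150 × 10^-8 cm = 315.0 pm.
Atoms touch along the body diagonal, so √3·a = 4r, so r = 0.4330 × a = 136 pm.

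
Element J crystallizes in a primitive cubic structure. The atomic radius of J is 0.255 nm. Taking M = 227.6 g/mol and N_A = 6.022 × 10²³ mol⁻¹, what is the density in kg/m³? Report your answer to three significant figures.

In a simple cubic lattice, atoms touch along the cell edge, so a = 2r, giving a = 0.5100 nm = 5.100 × 10^-8 cm.
With Z = 1, ρ = Z·M/(N_A·a³) = 1 × 227.6 / (6.022 × 10²³ × 1.327 × 10^-22) = 2.849 g/cm³ = 2850 kg/m³.

2850 kg/m³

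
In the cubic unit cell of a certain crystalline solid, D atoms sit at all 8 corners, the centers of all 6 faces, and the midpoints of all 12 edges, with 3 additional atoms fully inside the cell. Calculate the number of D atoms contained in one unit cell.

10

Corner atoms are shared by 8 cells (1/8 each), face atoms by 2 (1/2 each), edge atoms by 4 (1/4 each), interior atoms are unshared.
Net atoms = 8 × 1/8 + 6 × 1/2 + 12 × 1/4 + 3 = 1 + 3 + 3 + 3 = 10.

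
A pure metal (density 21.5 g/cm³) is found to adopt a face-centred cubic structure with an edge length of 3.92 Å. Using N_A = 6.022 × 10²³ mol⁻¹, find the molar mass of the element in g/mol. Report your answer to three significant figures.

An FCC cell has Z = 4 atoms; a = 3.920 × 10^-8 cm.
M = ρ·N_A·a³/Z = 21.5 × 6.022 × 10²³ × 6.024 × 10^-23 / 4 = 195 g/mol.

195 g/mol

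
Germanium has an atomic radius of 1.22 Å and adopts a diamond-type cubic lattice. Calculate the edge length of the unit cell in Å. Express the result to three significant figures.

5.63 Å

In a diamond cubic lattice, nearest neighbors lie along the body diagonal with √3·a = 8r.
a = 8r/√3 = 8 × 1.22 / 1.7321 = 5.63 Å.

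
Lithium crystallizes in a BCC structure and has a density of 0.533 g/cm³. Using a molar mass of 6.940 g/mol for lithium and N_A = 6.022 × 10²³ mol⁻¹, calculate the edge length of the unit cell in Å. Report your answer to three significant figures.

With Z = 2 atoms per BCC cell, a³ = Z·M/(N_A·ρ) = 2 × 6.940 / (6.022 × 10²³ × 0.5330 g/cm³) = 4.324 × 10^-23 cm³.
a = (4.324 × 10^-23)^(1/3) = 3.510 × 10^-8 cm = 3.51 Å.

3.51 Å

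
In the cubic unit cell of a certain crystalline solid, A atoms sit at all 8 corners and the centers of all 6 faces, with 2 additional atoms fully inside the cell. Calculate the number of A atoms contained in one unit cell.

6

Corner atoms are shared by 8 cells (1/8 each), face atoms by 2 (1/2 each), interior atoms are unshared.
Net atoms = 8 × 1/8 + 6 × 1/2 + 2 = 1 + 3 + 2 = 6.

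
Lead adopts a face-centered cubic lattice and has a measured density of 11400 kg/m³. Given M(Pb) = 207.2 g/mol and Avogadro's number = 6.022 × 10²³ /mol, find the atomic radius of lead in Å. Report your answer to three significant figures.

1.75 Å

For an FCC cell (Z = 4), a³ = Z·M/(N_A·ρ) = 4 × 207.2 / (6.022 × 10²³ × 11.40) = 1.207 × 10^-22 cm³, so a = 4.942 × 10^-8 cm = 4.942 Å.
Atoms touch along the face diagonal, so √2·a = 4r, so r = 0.3536 × a = 1.75 Å.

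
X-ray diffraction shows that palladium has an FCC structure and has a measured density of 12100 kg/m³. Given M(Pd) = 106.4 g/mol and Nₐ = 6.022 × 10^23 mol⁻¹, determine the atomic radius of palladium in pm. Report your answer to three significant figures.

For an FCC cell (Z = 4), a³ = Z·M/(N_A·ρ) = 4 × 106.4 / (6.022 × 10²³ × 12.10) = 5.841 × 10^-23 cm³, so a = 3.880 × 10^-8 cm = 388.0 pm.
Atoms touch along the face diagonal, so √2·a = 4r, so r = 0.3536 × a = 137 pm.

137 pm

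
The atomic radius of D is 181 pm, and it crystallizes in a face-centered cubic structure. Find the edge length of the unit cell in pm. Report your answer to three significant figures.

512 pm

In an FCC lattice, atoms touch along the face diagonal, so √2·a = 4r.
a = 4r/√2 = 4 × 181 / 1.4142 = 512 pm.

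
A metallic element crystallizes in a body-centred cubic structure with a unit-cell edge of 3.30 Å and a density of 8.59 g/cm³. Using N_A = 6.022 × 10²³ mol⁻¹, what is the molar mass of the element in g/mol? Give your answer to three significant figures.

92.9 g/mol

A BCC cell has Z = 2 atoms; a = 3.300 × 10^-8 cm.
M = ρ·N_A·a³/Z = 8.59 × 6.022 × 10²³ × 3.594 × 10^-23 / 2 = 92.9 g/mol.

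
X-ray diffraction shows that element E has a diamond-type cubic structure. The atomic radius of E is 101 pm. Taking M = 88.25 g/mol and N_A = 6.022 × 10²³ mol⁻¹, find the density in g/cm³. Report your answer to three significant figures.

In a diamond cubic lattice, nearest neighbors lie along the body diagonal with √3·a = 8r, giving a = 466.5 pm = 4.665 × 10^-8 cm.
With Z = 8, ρ = Z·M/(N_A·a³) = 8 × 88.25 / (6.022 × 10²³ × 1.015 × 10^-22) = 11.55 g/cm³.

11.5 g/cm³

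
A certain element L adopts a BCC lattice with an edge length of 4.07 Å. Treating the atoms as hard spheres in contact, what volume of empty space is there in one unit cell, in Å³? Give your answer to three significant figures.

21.6 Å³

In a BCC lattice atoms touch along the body diagonal, so √3·a = 4r, so r = 0.4330a = 1.762 Å.
V_cell = a³ = 67.42 Å³; V_atoms = 2 × (4/3)πr³ = 45.86 Å³.
Empty space = 67.42 − 45.86 = 21.6 Å³.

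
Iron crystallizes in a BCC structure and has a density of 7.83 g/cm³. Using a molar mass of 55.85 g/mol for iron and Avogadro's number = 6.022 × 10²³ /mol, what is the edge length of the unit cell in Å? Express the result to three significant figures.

2.87 Å

With Z = 2 atoms per BCC cell, a³ = Z·M/(N_A·ρ) = 2 × 55.85 / (6.022 × 10²³ × 7.830 g/cm³) = 2.369 × 10^-23 cm³.
a = (2.369 × 10^-23)^(1/3) = 2.872 × 10^-8 cm = 2.87 Å.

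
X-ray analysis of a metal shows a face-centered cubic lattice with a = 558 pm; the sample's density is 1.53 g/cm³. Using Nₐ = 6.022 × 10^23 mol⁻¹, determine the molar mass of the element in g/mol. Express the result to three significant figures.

40.0 g/mol

An FCC cell has Z = 4 atoms; a = 5.580 × 10^-8 cm.
M = ρ·N_A·a³/Z = 1.53 × 6.022 × 10²³ × 1.737 × 10^-22 / 4 = 40.0 g/mol.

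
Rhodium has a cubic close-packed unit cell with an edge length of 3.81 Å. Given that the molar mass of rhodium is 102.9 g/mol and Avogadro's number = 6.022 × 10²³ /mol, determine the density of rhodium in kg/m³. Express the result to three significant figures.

12400 kg/m³

An FCC unit cell contains Z = 4 atoms.
Cell volume: a³ = (3.81 Å)³ = (3.810 × 10^-8 cm)³ = 5.531 × 10^-23 cm³.
ρ = Z·M/(N_A·a³) = 4 × 102.9 / (6.022 × 10²³ × 5.531 × 10^-23) = 12.36 g/cm³ = 12400 kg/m³.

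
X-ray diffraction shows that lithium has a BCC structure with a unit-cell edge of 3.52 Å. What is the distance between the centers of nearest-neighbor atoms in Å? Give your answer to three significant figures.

In a BCC structure, atoms touch along the body diagonal, so √3·a = 4r; the nearest-neighbor distance equals 2r = 0.8660·a.
d = 0.8660 × 3.52 = 3.05 Å.

3.05 Å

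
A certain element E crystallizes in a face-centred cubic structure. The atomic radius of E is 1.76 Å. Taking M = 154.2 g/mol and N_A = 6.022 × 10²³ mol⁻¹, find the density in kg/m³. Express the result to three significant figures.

8300 kg/m³

In an FCC lattice, atoms touch along the face diagonal, so √2·a = 4r, giving a = 4.978 Å = 4.978 × 10^-8 cm.
With Z = 4, ρ = Z·M/(N_A·a³) = 4 × 154.2 / (6.022 × 10²³ × 1.234 × 10^-22) = 8.303 g/cm³ = 8300 kg/m³.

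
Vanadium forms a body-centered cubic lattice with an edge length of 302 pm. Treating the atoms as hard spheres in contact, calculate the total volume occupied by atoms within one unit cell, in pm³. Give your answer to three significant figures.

1.87 × 10^7 pm³

In a BCC lattice atoms touch along the body diagonal, so √3·a = 4r, so r = 0.4330a = 130.8 pm.
V_atoms = Z × (4/3)πr³ = 2 × (4/3)π × (130.8)³ = 1.87 × 10^7 pm³.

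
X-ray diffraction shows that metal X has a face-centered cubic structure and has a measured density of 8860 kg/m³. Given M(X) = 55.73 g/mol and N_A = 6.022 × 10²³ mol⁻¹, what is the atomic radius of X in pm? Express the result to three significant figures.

For an FCC cell (Z = 4), a³ = Z·M/(N_A·ρ) = 4 × 55.73 / (6.022 × 10²³ × 8.860) = 4.178 × 10^-23 cm³, so a = 3.470 × 10^-8 cm = 347.0 pm.
Atoms touch along the face diagonal, so √2·a = 4r, so r = 0.3536 × a = 123 pm.

123 pm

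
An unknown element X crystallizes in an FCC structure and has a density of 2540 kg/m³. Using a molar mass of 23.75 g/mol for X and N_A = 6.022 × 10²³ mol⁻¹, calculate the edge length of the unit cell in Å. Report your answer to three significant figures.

With Z = 4 atoms per FCC cell, a³ = Z·M/(N_A·ρ) = 4 × 23.75 / (6.022 × 10²³ × 2.540 g/cm³) = 6.211 × 10^-23 cm³.
a = (6.211 × 10^-23)^(1/3) = 3.960 × 10^-8 cm = 3.96 Å.

3.96 Å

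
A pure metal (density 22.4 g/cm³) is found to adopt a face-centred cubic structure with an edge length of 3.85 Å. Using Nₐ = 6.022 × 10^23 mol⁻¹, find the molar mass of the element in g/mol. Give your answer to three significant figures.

192 g/mol

An FCC cell has Z = 4 atoms; a = 3.850 × 10^-8 cm.
M = ρ·N_A·a³/Z = 22.4 × 6.022 × 10²³ × 5.707 × 10^-23 / 4 = 192 g/mol.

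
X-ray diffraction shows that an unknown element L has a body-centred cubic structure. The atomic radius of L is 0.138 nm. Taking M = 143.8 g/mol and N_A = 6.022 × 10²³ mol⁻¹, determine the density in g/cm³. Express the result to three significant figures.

In a BCC lattice, atoms touch along the body diagonal, so √3·a = 4r, giving a = 0.3187 nm = 3.187 × 10^-8 cm.
With Z = 2, ρ = Z·M/(N_A·a³) = 2 × 143.8 / (6.022 × 10²³ × 3.237 × 10^-23) = 14.75 g/cm³.

14.8 g/cm³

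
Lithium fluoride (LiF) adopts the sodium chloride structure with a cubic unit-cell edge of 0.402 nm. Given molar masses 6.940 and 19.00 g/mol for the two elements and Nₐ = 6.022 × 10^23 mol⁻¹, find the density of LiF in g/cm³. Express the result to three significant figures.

The sodium chloride structure contains Z = 4 formula units per cell; M(LiF) = 6.940 + 19.00 = 25.94 g/mol.
a³ = (4.020 × 10^-8 cm)³ = 6.496 × 10^-23 cm³.
ρ = 4 × 25.94 / (6.022 × 10²³ × 6.496 × 10^-23) = 2.652 g/cm³.

2.65 g/cm³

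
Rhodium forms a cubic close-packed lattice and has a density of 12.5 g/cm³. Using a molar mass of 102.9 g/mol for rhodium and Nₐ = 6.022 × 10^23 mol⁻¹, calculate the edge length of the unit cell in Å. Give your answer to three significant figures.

3.80 Å

With Z = 4 atoms per FCC cell, a³ = Z·M/(N_A·ρ) = 4 × 102.9 / (6.022 × 10²³ × 12.50 g/cm³) = 5.468 × 10^-23 cm³.
a = (5.468 × 10^-23)^(1/3) = 3.796 × 10^-8 cm = 3.80 Å.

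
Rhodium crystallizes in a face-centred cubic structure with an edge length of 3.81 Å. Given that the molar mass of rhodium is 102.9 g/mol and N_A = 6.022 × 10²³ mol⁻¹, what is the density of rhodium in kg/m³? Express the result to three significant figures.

An FCC unit cell contains Z = 4 atoms.
Cell volume: a³ = (3.81 Å)³ = (3.810 × 10^-8 cm)³ = 5.531 × 10^-23 cm³.
ρ = Z·M/(N_A·a³) = 4 × 102.9 / (6.022 × 10²³ × 5.531 × 10^-23) = 12.36 g/cm³ = 12400 kg/m³.

12400 kg/m³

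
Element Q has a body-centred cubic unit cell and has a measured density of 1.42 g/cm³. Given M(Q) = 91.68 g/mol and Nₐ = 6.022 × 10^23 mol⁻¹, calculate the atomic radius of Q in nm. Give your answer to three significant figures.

For a BCC cell (Z = 2), a³ = Z·M/(N_A·ρ) = 2 × 91.68 / (6.022 × 10²³ × 1.420) = 2.144 × 10^-22 cm³, so a = 5.985 × 10^-8 cm = 0.5985 nm.
Atoms touch along the body diagonal, so √3·a = 4r, so r = 0.4330 × a = 0.259 nm.

0.259 nm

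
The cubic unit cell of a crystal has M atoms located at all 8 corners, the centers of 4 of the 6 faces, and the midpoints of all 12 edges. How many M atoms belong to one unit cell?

Corner atoms are shared by 8 cells (1/8 each), face atoms by 2 (1/2 each), edge atoms by 4 (1/4 each).
Net atoms = 8 × 1/8 + 4 × 1/2 + 12 × 1/4 = 1 + 2 + 3 = 6.

6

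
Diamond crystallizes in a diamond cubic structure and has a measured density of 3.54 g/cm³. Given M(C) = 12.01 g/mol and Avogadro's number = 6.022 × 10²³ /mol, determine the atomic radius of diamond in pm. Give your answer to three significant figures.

77.0 pm

For a diamond cubic cell (Z = 8), a³ = Z·M/(N_A·ρ) = 8 × 12.01 / (6.022 × 10²³ × 3.540) = 4.507 × 10^-23 cm³, so a = 3.559 × 10^-8 cm = 355.9 pm.
Nearest neighbors lie along the body diagonal with √3·a = 8r, so r = 0.2165 × a = 77.0 pm.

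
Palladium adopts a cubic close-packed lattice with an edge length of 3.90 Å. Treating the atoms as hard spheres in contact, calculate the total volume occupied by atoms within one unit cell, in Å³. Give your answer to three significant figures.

43.9 Å³

In an FCC lattice atoms touch along the face diagonal, so √2·a = 4r, so r = 0.3536a = 1.379 Å.
V_atoms = Z × (4/3)πr³ = 4 × (4/3)π × (1.379)³ = 43.9 Å³.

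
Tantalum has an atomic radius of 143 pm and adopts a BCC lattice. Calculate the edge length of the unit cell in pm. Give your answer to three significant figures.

In a BCC lattice, atoms touch along the body diagonal, so √3·a = 4r.
a = 4r/√3 = 4 × 143 / 1.7321 = 330 pm.

330 pm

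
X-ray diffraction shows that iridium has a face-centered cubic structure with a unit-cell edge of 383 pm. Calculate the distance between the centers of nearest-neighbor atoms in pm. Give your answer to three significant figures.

271 pm

In an FCC structure, atoms touch along the face diagonal, so √2·a = 4r; the nearest-neighbor distance equals 2r = 0.7071·a.
d = 0.7071 × 383 = 271 pm.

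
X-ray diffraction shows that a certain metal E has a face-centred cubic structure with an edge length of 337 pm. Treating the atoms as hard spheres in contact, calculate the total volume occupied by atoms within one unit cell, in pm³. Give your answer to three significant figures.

In an FCC lattice atoms touch along the face diagonal, so √2·a = 4r, so r = 0.3536a = 119.1 pm.
V_atoms = Z × (4/3)πr³ = 4 × (4/3)π × (119.1)³ = 2.83 × 10^7 pm³.

2.83 × 10^7 pm³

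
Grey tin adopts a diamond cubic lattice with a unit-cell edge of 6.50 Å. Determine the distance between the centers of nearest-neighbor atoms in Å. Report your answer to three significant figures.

2.81 Å

In a diamond cubic structure, nearest neighbors lie along the body diagonal with √3·a = 8r; the nearest-neighbor distance equals 2r = 0.4330·a.
d = 0.4330 × 6.50 = 2.81 Å.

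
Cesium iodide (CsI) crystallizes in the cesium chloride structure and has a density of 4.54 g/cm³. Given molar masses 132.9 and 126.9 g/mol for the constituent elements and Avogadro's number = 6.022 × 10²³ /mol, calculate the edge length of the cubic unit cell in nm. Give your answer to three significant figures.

0.456 nm

M(CsI) = 259.8 g/mol; Z = 1 formula unit per cell.
a³ = Z·M/(N_A·ρ) = 1 × 259.8 / (6.022 × 10²³ × 4.54) = 9.503 × 10^-23 cm³, so a = 4.563 × 10^-8 cm = 0.456 nm.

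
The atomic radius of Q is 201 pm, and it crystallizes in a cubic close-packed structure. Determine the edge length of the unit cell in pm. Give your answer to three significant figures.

In an FCC lattice, atoms touch along the face diagonal, so √2·a = 4r.
a = 4r/√2 = 4 × 201 / 1.4142 = 569 pm.

569 pm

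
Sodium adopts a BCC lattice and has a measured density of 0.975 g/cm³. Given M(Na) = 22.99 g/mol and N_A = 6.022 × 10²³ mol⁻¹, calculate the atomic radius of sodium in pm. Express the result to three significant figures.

For a BCC cell (Z = 2), a³ = Z·M/(N_A·ρ) = 2 × 22.99 / (6.022 × 10²³ × 0.9750) = 7.831 × 10^-23 cm³, so a = 4.278 × 10^-8 cm = 427.8 pm.
Atoms touch along the body diagonal, so √3·a = 4r, so r = 0.4330 × a = 185 pm.

185 pm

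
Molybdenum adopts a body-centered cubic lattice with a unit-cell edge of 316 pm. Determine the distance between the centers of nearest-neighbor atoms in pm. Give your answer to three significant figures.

274 pm

In a BCC structure, atoms touch along the body diagonal, so √3·a = 4r; the nearest-neighbor distance equals 2r = 0.8660·a.
d = 0.8660 × 316 = 274 pm.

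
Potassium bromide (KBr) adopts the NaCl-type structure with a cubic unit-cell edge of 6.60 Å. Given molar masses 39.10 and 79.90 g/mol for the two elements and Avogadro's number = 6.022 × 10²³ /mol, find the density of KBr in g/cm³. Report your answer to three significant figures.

The NaCl-type structure contains Z = 4 formula units per cell; M(KBr) = 39.10 + 79.90 = 119.0 g/mol.
a³ = (6.600 × 10^-8 cm)³ = 2.875 × 10^-22 cm³.
ρ = 4 × 119.0 / (6.022 × 10²³ × 2.875 × 10^-22) = 2.749 g/cm³.

2.75 g/cm³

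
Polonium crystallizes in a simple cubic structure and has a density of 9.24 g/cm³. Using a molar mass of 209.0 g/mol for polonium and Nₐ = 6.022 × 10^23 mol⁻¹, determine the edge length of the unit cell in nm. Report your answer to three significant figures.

0.335 nm

With Z = 1 atom per simple cubic cell, a³ = Z·M/(N_A·ρ) = 1 × 209.0 / (6.022 × 10²³ × 9.240 g/cm³) = 3.756 × 10^-23 cm³.
a = (3.756 × 10^-23)^(1/3) = 3.349 × 10^-8 cm = 0.335 nm.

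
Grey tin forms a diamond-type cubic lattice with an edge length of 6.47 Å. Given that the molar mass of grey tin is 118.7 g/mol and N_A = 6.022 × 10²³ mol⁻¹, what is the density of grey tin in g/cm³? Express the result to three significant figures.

A diamond cubic unit cell contains Z = 8 atoms.
Cell volume: a³ = (6.47 Å)³ = (6.470 × 10^-8 cm)³ = 2.708 × 10^-22 cm³.
ρ = Z·M/(N_A·a³) = 8 × 118.7 / (6.022 × 10²³ × 2.708 × 10^-22) = 5.822 g/cm³.

5.82 g/cm³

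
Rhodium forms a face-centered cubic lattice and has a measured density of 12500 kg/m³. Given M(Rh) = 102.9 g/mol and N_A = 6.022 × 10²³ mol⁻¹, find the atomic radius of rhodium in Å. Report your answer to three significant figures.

For an FCC cell (Z = 4), a³ = Z·M/(N_A·ρ) = 4 × 102.9 / (6.022 × 10²³ × 12.50) = 5.468 × 10^-23 cm³, so a = 3.796 × 10^-8 cm = 3.796 Å.
Atoms touch along the face diagonal, so √2·a = 4r, so r = 0.3536 × a = 1.34 Å.

1.34 Å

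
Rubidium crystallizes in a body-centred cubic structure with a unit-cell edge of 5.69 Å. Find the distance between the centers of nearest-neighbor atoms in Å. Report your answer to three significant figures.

In a BCC structure, atoms touch along the body diagonal, so √3·a = 4r; the nearest-neighbor distance equals 2r = 0.8660·a.
d = 0.8660 × 5.69 = 4.93 Å.

4.93 Å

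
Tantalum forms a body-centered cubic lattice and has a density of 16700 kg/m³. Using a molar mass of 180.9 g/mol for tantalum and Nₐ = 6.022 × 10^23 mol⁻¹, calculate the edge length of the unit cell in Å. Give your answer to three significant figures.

3.30 Å

With Z = 2 atoms per BCC cell, a³ = Z·M/(N_A·ρ) = 2 × 180.9 / (6.022 × 10²³ × 16.70 g/cm³) = 3.598 × 10^-23 cm³.
a = (3.598 × 10^-23)^(1/3) = 3.301 × 10^-8 cm = 3.30 Å.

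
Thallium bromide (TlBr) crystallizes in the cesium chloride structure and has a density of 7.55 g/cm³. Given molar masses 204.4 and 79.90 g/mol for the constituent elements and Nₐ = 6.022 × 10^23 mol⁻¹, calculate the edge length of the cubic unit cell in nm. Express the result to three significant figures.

0.397 nm

M(TlBr) = 284.3 g/mol; Z = 1 formula unit per cell.
a³ = Z·M/(N_A·ρ) = 1 × 284.3 / (6.022 × 10²³ × 7.55) = 6.253 × 10^-23 cm³, so a = 3.969 × 10^-8 cm = 0.397 nm.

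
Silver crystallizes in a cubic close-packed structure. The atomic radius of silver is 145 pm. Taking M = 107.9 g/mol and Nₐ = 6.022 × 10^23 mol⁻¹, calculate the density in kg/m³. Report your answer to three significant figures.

10400 kg/m³

In an FCC lattice, atoms touch along the face diagonal, so √2·a = 4r, giving a = 410.1 pm = 4.101 × 10^-8 cm.
With Z = 4, ρ = Z·M/(N_A·a³) = 4 × 107.9 / (6.022 × 10²³ × 6.898 × 10^-23) = 10.39 g/cm³ = 10400 kg/m³.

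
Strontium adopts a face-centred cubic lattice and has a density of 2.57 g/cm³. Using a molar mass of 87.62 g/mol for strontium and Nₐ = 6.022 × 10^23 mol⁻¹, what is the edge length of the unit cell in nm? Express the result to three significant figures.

0.610 nm

With Z = 4 atoms per FCC cell, a³ = Z·M/(N_A·ρ) = 4 × 87.62 / (6.022 × 10²³ × 2.570 g/cm³) = 2.265 × 10^-22 cm³.
a = (2.265 × 10^-22)^(1/3) = 6.095 × 10^-8 cm = 0.610 nm.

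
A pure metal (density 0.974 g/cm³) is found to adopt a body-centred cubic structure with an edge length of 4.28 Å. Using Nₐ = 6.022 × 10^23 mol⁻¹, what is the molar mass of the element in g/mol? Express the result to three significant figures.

23.0 g/mol

A BCC cell has Z = 2 atoms; a = 4.280 × 10^-8 cm.
M = ρ·N_A·a³/Z = 0.974 × 6.022 × 10²³ × 7.840 × 10^-23 / 2 = 23.0 g/mol.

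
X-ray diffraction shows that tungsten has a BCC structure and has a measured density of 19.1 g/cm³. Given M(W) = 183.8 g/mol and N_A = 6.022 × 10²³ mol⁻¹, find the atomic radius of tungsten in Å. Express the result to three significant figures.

1.37 Å

For a BCC cell (Z = 2), a³ = Z·M/(N_A·ρ) = 2 × 183.8 / (6.022 × 10²³ × 19.10) = 3.196 × 10^-23 cm³, so a = 3.173 × 10^-8 cm = 3.173 Å.
Atoms touch along the body diagonal, so √3·a = 4r, so r = 0.4330 × a = 1.37 Å.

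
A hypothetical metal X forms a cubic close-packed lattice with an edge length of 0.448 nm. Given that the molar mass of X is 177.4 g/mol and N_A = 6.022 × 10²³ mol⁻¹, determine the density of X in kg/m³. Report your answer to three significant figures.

An FCC unit cell contains Z = 4 atoms.
Cell volume: a³ = (0.448 nm)³ = (4.480 × 10^-8 cm)³ = 8.992 × 10^-23 cm³.
ρ = Z·M/(N_A·a³) = 4 × 177.4 / (6.022 × 10²³ × 8.992 × 10^-23) = 13.11 g/cm³ = 13100 kg/m³.

13100 kg/m³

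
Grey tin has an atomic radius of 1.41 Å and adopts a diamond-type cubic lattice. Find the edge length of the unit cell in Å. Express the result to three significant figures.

6.51 Å

In a diamond cubic lattice, nearest neighbors lie along the body diagonal with √3·a = 8r.
a = 8r/√3 = 8 × 1.41 / 1.7321 = 6.51 Å.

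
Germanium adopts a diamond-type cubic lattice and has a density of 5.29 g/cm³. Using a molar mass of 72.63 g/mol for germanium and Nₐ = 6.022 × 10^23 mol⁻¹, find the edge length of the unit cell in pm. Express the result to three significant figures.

567 pm

With Z = 8 atoms per diamond cubic cell, a³ = Z·M/(N_A·ρ) = 8 × 72.63 / (6.022 × 10²³ × 5.290 g/cm³) = 1.824 × 10^-22 cm³.
a = (1.824 × 10^-22)^(1/3) = 5.671 × 10^-8 cm = 567 pm.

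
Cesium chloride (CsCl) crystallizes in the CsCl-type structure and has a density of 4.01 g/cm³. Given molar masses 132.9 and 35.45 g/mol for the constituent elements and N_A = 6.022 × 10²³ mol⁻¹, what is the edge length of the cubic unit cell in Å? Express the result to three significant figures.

M(CsCl) = 168.35 g/mol; Z = 1 formula unit per cell.
a³ = Z·M/(N_A·ρ) = 1 × 168.35 / (6.022 × 10²³ × 4.01) = 6.972 × 10^-23 cm³, so a = 4.116 × 10^-8 cm = 4.12 Å.

4.12 Å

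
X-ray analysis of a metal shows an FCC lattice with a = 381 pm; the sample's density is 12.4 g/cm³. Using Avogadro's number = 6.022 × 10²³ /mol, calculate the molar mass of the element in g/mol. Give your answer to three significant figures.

An FCC cell has Z = 4 atoms; a = 3.810 × 10^-8 cm.
M = ρ·N_A·a³/Z = 12.4 × 6.022 × 10²³ × 5.531 × 10^-23 / 4 = 103 g/mol.

103 g/mol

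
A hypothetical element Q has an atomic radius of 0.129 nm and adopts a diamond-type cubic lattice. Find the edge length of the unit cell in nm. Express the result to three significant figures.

In a diamond cubic lattice, nearest neighbors lie along the body diagonal with √3·a = 8r.
a = 8r/√3 = 8 × 0.129 / 1.7321 = 0.596 nm.

0.596 nm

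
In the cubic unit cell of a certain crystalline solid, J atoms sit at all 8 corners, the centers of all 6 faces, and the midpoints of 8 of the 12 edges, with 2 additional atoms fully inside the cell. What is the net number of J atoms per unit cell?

Corner atoms are shared by 8 cells (1/8 each), face atoms by 2 (1/2 each), edge atoms by 4 (1/4 each), interior atoms are unshared.
Net atoms = 8 × 1/8 + 6 × 1/2 + 8 × 1/4 + 2 = 1 + 3 + 2 + 2 = 8.

8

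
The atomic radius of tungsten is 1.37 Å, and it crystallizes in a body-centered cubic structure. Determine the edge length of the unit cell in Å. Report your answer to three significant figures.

In a BCC lattice, atoms touch along the body diagonal, so √3·a = 4r.
a = 4r/√3 = 4 × 1.37 / 1.7321 = 3.16 Å.

3.16 Å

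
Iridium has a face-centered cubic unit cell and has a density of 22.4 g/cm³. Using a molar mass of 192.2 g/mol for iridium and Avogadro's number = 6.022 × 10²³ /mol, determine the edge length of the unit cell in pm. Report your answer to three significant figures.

385 pm

With Z = 4 atoms per FCC cell, a³ = Z·M/(N_A·ρ) = 4 × 192.2 / (6.022 × 10²³ × 22.40 g/cm³) = 5.699 × 10^-23 cm³.
a = (5.699 × 10^-23)^(1/3) = 3.848 × 10^-8 cm = 385 pm.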